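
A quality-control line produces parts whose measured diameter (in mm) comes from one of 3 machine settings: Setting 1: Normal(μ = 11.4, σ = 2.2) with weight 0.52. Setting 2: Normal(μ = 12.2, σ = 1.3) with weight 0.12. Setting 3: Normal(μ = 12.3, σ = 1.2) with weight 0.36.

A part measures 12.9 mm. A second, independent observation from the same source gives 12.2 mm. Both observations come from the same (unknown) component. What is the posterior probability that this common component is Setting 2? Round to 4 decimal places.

The responsibility of component k is π_k f_k(x) divided by Σ_j π_j f_j(x).
Since both observations come from the same component, the likelihood for component k is f_k(x₁)·f_k(x₂).
  f_1 = [0.143728] × [0.169736] = 0.0243958
  f_2 = [0.265465] × [0.306879] = 0.0814655
  f_3 = [0.293388] × [0.3313] = 0.0971992
Unnormalised posteriors:
  π_1·f_1 = 0.52 × 0.0243958 = 0.0126858
  π_2·f_2 = 0.12 × 0.0814655 = 0.00977586
  π_3·f_3 = 0.36 × 0.0971992 = 0.0349917
Marginal: 0.0126858 + 0.00977586 + 0.0349917 = 0.0574534
Responsibility of Setting 2: 0.00977586 / 0.0574534 ≈ 0.1702

0.1702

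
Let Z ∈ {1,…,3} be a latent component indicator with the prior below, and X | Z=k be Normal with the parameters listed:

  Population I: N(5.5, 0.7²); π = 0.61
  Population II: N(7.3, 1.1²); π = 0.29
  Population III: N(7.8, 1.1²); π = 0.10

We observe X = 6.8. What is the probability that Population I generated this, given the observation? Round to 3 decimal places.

0.343

By Bayes' theorem, P(k | x) = P(Z=k) f_k(x) / Σ_j P(Z=j) f_j(x).
Component likelihoods at x = 6.8:
  f_I = 0.101596
  f_II = 0.327079
  f_III = 0.239915
Weight by the priors:
  P(Z=I)·f_I = 0.61 × 0.101596 = 0.0619734
  P(Z=II)·f_II = 0.29 × 0.327079 = 0.0948528
  P(Z=III)·f_III = 0.10 × 0.239915 = 0.0239915
Denominator: 0.0619734 + 0.0948528 + 0.0239915 = 0.180818
So the posterior for Population I is 0.0619734 / 0.180818 ≈ 0.343.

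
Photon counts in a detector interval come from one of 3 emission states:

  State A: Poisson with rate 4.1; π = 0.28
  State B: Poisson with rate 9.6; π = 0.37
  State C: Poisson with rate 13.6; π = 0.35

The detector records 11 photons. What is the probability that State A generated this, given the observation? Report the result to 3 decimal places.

Apply Bayes' rule: the posterior for each component is proportional to its prior times its likelihood at x.
Evaluate each component's likelihood at the observed value:
  L_A = 0.00228486
  L_B = 0.108293
  L_C = 0.0914887
Unnormalised posteriors:
  w_A·L_A = 0.28 × 0.00228486 = 0.00063976
  w_B·L_B = 0.37 × 0.108293 = 0.0400685
  w_C·L_C = 0.35 × 0.0914887 = 0.032021
Denominator: 0.00063976 + 0.0400685 + 0.032021 = 0.0727292
P(State A | 11 photons) ≈ 0.009

0.009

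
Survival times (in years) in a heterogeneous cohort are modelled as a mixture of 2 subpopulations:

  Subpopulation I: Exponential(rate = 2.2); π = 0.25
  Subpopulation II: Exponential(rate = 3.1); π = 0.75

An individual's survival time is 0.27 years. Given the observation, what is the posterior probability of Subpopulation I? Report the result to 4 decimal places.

0.2317

Apply Bayes' rule: the posterior for each component is proportional to its prior times its likelihood at x.
Exponential densities:
  p_I = 2.2·e^(−2.2·0.27) = 2.2·e^(−0.5940) = 1.21465
  p_II = 3.1·e^(−3.1·0.27) = 3.1·e^(−0.8370) = 1.34232
Prior × likelihood for each component:
  π_I·p_I = 0.25 × 1.21465 = 0.303663
  π_II·p_II = 0.75 × 1.34232 = 1.00674
Evidence: 0.303663 + 1.00674 = 1.31041
P(Subpopulation I | the observation) = 0.303663 / 1.31041 ≈ 0.2317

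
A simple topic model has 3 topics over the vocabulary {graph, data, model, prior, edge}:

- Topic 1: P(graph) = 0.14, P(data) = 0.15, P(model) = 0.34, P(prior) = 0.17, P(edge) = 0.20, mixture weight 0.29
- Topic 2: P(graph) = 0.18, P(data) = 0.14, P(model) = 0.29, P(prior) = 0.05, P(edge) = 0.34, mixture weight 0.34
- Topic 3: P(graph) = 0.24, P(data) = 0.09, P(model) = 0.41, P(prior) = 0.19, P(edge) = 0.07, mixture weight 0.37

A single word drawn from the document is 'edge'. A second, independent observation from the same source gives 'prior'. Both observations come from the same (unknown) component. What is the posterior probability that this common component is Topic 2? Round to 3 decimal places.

0.281

By Bayes' theorem, P(k | x) = P(Z=k) f_k(x) / Σ_j P(Z=j) f_j(x).
Since both observations come from the same component, the likelihood for component k is f_k(x₁)·f_k(x₂).
  L_1 = [0.2] × [0.17] = 0.034
  L_2 = [0.34] × [0.05] = 0.017
  L_3 = [0.07] × [0.19] = 0.0133
Multiply by the mixture weights:
  P(Z=1)·L_1 = 0.29 × 0.034 = 0.00986
  P(Z=2)·L_2 = 0.34 × 0.017 = 0.00578
  P(Z=3)·L_3 = 0.37 × 0.0133 = 0.004921
Denominator: 0.00986 + 0.00578 + 0.004921 = 0.020561
So the posterior for Topic 2 is 0.00578 / 0.020561 ≈ 0.281.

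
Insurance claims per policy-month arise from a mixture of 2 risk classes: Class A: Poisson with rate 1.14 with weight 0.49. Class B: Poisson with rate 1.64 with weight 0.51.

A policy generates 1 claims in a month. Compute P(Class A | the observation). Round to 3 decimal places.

0.524

Apply Bayes' rule: the posterior for each component is proportional to its prior times its likelihood at x.
Evaluate each component's likelihood at the observed value:
  f_A = e^(−1.14)·1.14^1/1! = 0.364594
  f_B = e^(−1.64)·1.64^1/1! = 0.318127
Prior × likelihood for each component:
  w_A·f_A = 0.49 × 0.364594 = 0.178651
  w_B·f_B = 0.51 × 0.318127 = 0.162245
Marginal: 0.178651 + 0.162245 = 0.340896
P(Class A | x) ≈ 0.524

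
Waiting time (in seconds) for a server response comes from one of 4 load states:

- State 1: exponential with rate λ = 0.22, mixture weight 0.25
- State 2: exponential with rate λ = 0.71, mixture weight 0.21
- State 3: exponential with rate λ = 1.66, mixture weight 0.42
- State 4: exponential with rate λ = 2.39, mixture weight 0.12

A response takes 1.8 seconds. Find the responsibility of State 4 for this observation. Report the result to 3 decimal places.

0.033

The responsibility of component k is π_k f_k(x) divided by Σ_j π_j f_j(x).
Component likelihoods at x = 1.8 seconds:
  L_1 = 0.148061
  L_2 = 0.197802
  L_3 = 0.0836443
  L_4 = 0.0323641
Prior × likelihood for each component:
  π_1·L_1 = 0.25 × 0.148061 = 0.0370154
  π_2·L_2 = 0.21 × 0.197802 = 0.0415384
  π_3·L_3 = 0.42 × 0.0836443 = 0.0351306
  π_4·L_4 = 0.12 × 0.0323641 = 0.00388369
Denominator: 0.0370154 + 0.0415384 + 0.0351306 + 0.00388369 = 0.117568
Responsibility of State 4: 0.00388369 / 0.117568 ≈ 0.033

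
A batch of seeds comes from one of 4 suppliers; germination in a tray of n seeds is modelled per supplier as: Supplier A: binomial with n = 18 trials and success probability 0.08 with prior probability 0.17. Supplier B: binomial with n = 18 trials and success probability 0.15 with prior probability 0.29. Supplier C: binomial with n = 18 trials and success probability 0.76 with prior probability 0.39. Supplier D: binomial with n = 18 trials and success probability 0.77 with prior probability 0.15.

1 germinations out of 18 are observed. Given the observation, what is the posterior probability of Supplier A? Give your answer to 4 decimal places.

0.5455

The responsibility of component k is P(Z=k) f_k(x) divided by Σ_j P(Z=j) f_j(x).
Evaluate each component's likelihood at the observed value:
  L_A = C(18,1)·0.08^1·0.92^17 = 18·0.08·0.242322 = 0.348944
  L_B = C(18,1)·0.15^1·0.85^17 = 18·0.15·0.0631134 = 0.170406
  L_C = C(18,1)·0.76^1·0.24^17 = 18·0.76·2.90798e-11 = 3.97811e-10
  L_D = C(18,1)·0.77^1·0.23^17 = 18·0.77·1.4105e-11 = 1.95495e-10
Multiply by the mixture weights:
  P(Z=A)·L_A = 0.17 × 0.348944 = 0.0593205
  P(Z=B)·L_B = 0.29 × 0.170406 = 0.0494178
  P(Z=C)·L_C = 0.39 × 3.97811e-10 = 1.55146e-10
  P(Z=D)·L_D = 0.15 × 1.95495e-10 = 2.93243e-11
Evidence: 0.0593205 + 0.0494178 + 1.55146e-10 + 2.93243e-11 = 0.108738
So the posterior for Supplier A is 0.0593205 / 0.108738 ≈ 0.5455.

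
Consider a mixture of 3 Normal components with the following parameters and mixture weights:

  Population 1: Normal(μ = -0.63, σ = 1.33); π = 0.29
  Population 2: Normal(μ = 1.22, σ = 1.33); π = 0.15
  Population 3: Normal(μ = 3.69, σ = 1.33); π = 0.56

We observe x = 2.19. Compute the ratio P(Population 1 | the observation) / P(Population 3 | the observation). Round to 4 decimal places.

The posterior odds equal the prior odds times the likelihood ratio: (w_i/w_j)·(f_i(x)/f_j(x)).
Evaluate each component's likelihood at the observed value:
  L_1 = 0.0316836
  L_2 = 0.229909
  L_3 = 0.158801
Odds = (0.29/0.56) × (0.0316836/0.158801) = 0.517857 × 0.199518 ≈ 0.1033

0.1033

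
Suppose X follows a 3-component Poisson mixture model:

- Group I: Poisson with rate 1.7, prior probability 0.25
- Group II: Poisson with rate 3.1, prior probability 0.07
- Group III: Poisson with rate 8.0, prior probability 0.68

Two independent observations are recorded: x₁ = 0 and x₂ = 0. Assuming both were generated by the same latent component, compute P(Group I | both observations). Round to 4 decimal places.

The responsibility of component k is w_k f_k(x) divided by Σ_j w_j f_j(x).
Since both observations come from the same component, the likelihood for component k is f_k(x₁)·f_k(x₂).
  L_I = [0.182684] × [0.182684] = 0.0333733
  L_II = [0.0450492] × [0.0450492] = 0.00202943
  L_III = [0.000335463] × [0.000335463] = 1.12535e-07
Unnormalised posteriors:
  w_I·L_I = 0.25 × 0.0333733 = 0.00834332
  w_II·L_II = 0.07 × 0.00202943 = 0.00014206
  w_III·L_III = 0.68 × 1.12535e-07 = 7.65239e-08
Denominator: 0.00834332 + 0.00014206 + 7.65239e-08 = 0.00848545
P(Group I | x₁,x₂) ≈ 0.9832

0.9832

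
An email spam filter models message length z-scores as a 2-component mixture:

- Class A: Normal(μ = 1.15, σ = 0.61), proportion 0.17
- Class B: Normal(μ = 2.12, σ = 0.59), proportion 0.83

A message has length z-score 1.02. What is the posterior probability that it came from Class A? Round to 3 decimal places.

By Bayes' theorem, P(k | x) = w_k f_k(x) / Σ_j w_j f_j(x).
Evaluate each component's likelihood at the observed value:
  f_A = (1/(0.61·√(2π)))·exp(−(1.02−1.15)²/(2·0.61²)) = 0.654004·exp(-0.02271) = 0.639319
  f_B = (1/(0.59·√(2π)))·exp(−(1.02−2.12)²/(2·0.59²)) = 0.676173·exp(-1.73801) = 0.118919
Unnormalised posteriors:
  w_A·f_A = 0.17 × 0.639319 = 0.108684
  w_B·f_B = 0.83 × 0.118919 = 0.0987028
Sum: 0.108684 + 0.0987028 = 0.207387
So the posterior for Class A is 0.108684 / 0.207387 ≈ 0.524.

0.524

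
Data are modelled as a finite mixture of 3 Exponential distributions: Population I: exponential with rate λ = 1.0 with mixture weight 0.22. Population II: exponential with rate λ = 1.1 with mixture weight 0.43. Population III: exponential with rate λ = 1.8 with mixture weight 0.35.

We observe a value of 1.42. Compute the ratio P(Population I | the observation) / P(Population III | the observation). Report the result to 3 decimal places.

1.088

The posterior odds equal the prior odds times the likelihood ratio: (π_i/π_j)·(f_i(x)/f_j(x)).
Exponential densities:
  f_I = 0.241714
  f_II = 0.230688
  f_III = 0.139706
0.0531771 / 0.0488972 ≈ 1.088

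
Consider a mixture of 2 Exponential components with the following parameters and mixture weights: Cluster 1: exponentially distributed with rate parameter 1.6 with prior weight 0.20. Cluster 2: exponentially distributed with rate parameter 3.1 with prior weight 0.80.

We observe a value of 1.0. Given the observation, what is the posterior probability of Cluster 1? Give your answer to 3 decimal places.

By Bayes' theorem, P(k | x) = π_k f_k(x) / Σ_j π_j f_j(x).
Evaluate each component's likelihood at the observed value:
  f_1 = 1.6·e^(−1.6·1.0) = 1.6·e^(−1.6000) = 0.323034
  f_2 = 3.1·e^(−3.1·1.0) = 3.1·e^(−3.1000) = 0.139653
Weight by the priors:
  π_1·f_1 = 0.20 × 0.323034 = 0.0646069
  π_2·f_2 = 0.80 × 0.139653 = 0.111722
Denominator: 0.0646069 + 0.111722 = 0.176329
P(Cluster 1 | x) ≈ 0.366

0.366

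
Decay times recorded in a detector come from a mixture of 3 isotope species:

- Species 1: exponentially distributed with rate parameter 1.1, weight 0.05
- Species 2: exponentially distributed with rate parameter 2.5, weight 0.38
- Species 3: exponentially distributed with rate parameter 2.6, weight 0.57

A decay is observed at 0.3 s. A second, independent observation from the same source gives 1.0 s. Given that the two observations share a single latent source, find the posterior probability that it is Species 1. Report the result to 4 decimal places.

0.0609

By Bayes' theorem, P(k | x) = π_k f_k(x) / Σ_j π_j f_j(x).
Since both observations come from the same component, the likelihood for component k is f_k(x₁)·f_k(x₂).
  L_1 = [0.790816] × [0.366158] = 0.289564
  L_2 = [1.18092] × [0.205212] = 0.242339
  L_3 = [1.19186] × [0.193111] = 0.230161
Multiply by the mixture weights:
  π_1·L_1 = 0.05 × 0.289564 = 0.0144782
  π_2·L_2 = 0.38 × 0.242339 = 0.0920887
  π_3·L_3 = 0.57 × 0.230161 = 0.131192
Sum: 0.0144782 + 0.0920887 + 0.131192 = 0.237759
P(Species 1 | data) ≈ 0.0609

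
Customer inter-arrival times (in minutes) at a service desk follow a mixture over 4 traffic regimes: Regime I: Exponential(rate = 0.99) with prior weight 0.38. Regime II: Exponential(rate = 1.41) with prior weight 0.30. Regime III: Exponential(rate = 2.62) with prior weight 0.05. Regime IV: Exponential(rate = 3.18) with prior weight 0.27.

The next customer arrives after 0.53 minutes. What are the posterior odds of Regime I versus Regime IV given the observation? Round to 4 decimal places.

Posterior odds = (π_i f_i(x)) / (π_j f_j(x)); the normalising sum cancels.
Component likelihoods at x = 0.53 minutes:
  p_I = 0.585816
  p_II = 0.667838
  p_III = 0.653492
  p_IV = 0.589477
Posterior odds = (π_I·p_I) / (π_IV·p_IV) = (0.38·0.585816) / (0.27·0.589477) = 0.22261 / 0.159159 ≈ 1.3987

1.3987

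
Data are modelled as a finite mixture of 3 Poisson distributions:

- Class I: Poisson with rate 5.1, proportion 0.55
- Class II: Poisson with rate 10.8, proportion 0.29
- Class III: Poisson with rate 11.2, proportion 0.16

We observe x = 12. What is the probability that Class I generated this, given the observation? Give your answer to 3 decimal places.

P(component k | x) = π_k·f_k(x) / marginal(x), where marginal(x) = Σ_j π_j·f_j(x).
Evaluate each component's likelihood at the observed value:
  p_I = 0.00394097
  p_II = 0.107243
  p_III = 0.11122
Weight by the priors:
  π_I·p_I = 0.55 × 0.00394097 = 0.00216753
  π_II·p_II = 0.29 × 0.107243 = 0.0311004
  π_III·p_III = 0.16 × 0.11122 = 0.0177951
Sum: 0.00216753 + 0.0311004 + 0.0177951 = 0.051063
P(Class I | 12) = 0.00216753 / 0.051063 ≈ 0.042

0.042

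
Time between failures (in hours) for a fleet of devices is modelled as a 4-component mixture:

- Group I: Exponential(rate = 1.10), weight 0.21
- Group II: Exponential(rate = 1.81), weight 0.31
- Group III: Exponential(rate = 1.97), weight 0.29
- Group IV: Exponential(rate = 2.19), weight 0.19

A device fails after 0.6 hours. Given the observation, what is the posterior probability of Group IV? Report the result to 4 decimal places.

0.1877

Apply Bayes' rule: the posterior for each component is proportional to its prior times its likelihood at x.
Component likelihoods at x = 0.6 hours:
  L_I = 1.10·e^(−1.10·0.6) = 1.10·e^(−0.6600) = 0.568536
  L_II = 1.81·e^(−1.81·0.6) = 1.81·e^(−1.0860) = 0.610991
  L_III = 1.97·e^(−1.97·0.6) = 1.97·e^(−1.1820) = 0.60413
  L_IV = 2.19·e^(−2.19·0.6) = 2.19·e^(−1.3140) = 0.588547
Unnormalised posteriors:
  π_I·L_I = 0.21 × 0.568536 = 0.119393
  π_II·L_II = 0.31 × 0.610991 = 0.189407
  π_III·L_III = 0.29 × 0.60413 = 0.175198
  π_IV·L_IV = 0.19 × 0.588547 = 0.111824
Normaliser: 0.119393 + 0.189407 + 0.175198 + 0.111824 = 0.595821
P(Group IV | x) = 0.111824 / 0.595821 ≈ 0.1877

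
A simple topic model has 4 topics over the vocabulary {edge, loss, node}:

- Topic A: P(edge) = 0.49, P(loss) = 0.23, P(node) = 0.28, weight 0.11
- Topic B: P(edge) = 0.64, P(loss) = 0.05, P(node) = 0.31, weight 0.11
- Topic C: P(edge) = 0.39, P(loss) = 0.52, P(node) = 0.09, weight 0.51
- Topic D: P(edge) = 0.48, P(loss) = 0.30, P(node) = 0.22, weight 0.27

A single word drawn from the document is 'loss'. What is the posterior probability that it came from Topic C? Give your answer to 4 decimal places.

Posterior ∝ prior × likelihood, so P(k | x) ∝ P(Z=k) f_k(x); normalise over all components.
Component likelihoods at x = 'loss':
  p_A = 0.23
  p_B = 0.05
  p_C = 0.52
  p_D = 0.3
Weight by the priors:
  P(Z=A)·p_A = 0.11 × 0.23 = 0.0253
  P(Z=B)·p_B = 0.11 × 0.05 = 0.0055
  P(Z=C)·p_C = 0.51 × 0.52 = 0.2652
  P(Z=D)·p_D = 0.27 × 0.3 = 0.081
Marginal: 0.0253 + 0.0055 + 0.2652 + 0.081 = 0.377
So the posterior for Topic C is 0.2652 / 0.377 ≈ 0.7034.

0.7034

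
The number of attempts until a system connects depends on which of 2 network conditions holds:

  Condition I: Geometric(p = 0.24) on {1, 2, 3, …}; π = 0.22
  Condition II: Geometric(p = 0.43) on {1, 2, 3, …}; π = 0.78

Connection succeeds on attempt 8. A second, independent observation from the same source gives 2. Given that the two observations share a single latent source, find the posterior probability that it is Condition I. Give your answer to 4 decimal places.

0.4674

Posterior ∝ prior × likelihood, so P(k | x) ∝ π_k f_k(x); normalise over all components.
Since both observations come from the same component, the likelihood for component k is f_k(x₁)·f_k(x₂).
  L_I = [0.0351485] × [0.1824] = 0.00641108
  L_II = [0.00840606] × [0.2451] = 0.00206033
Unnormalised posteriors:
  π_I·L_I = 0.22 × 0.00641108 = 0.00141044
  π_II·L_II = 0.78 × 0.00206033 = 0.00160705
Denominator: 0.00141044 + 0.00160705 = 0.00301749
P(Condition I | x₁,x₂) = 0.00141044 / 0.00301749 ≈ 0.4674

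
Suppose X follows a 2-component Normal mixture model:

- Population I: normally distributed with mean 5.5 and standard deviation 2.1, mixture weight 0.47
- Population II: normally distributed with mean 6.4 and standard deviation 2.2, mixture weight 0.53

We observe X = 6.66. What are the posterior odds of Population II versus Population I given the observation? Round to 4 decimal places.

1.2451

Posterior odds = (P(Z=i) f_i(x)) / (P(Z=j) f_j(x)); the normalising sum cancels.
Component likelihoods at x = 6.66:
  L_I = (1/(2.1·√(2π)))·exp(−(6.66−5.5)²/(2·2.1²)) = 0.189973·exp(-0.15256) = 0.163092
  L_II = (1/(2.2·√(2π)))·exp(−(6.66−6.4)²/(2·2.2²)) = 0.181337·exp(-0.00698) = 0.180075
Odds = (0.53/0.47) × (0.180075/0.163092) = 1.12766 × 1.10413 ≈ 1.2451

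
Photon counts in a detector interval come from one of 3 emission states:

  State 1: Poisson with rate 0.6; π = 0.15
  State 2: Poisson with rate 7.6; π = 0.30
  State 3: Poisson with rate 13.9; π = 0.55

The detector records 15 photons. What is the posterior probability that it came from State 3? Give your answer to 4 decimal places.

P(component k | x) = w_k·f_k(x) / marginal(x), where marginal(x) = Σ_j w_j·f_j(x).
Evaluate each component's likelihood at the observed value:
  f_1 = 1.9733e-16
  f_2 = 0.0062383
  f_3 = 0.0981814
Weight by the priors:
  w_1·f_1 = 0.15 × 1.9733e-16 = 2.95995e-17
  w_2·f_2 = 0.30 × 0.0062383 = 0.00187149
  w_3·f_3 = 0.55 × 0.0981814 = 0.0539998
Normaliser: 2.95995e-17 + 0.00187149 + 0.0539998 = 0.0558712
P(State 3 | the observation) = 0.0539998 / 0.0558712 ≈ 0.9665

0.9665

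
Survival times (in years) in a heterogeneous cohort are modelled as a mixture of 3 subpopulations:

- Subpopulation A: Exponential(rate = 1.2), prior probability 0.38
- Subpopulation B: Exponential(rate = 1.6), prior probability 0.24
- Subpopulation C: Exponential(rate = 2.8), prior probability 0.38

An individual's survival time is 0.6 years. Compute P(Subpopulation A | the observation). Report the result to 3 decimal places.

0.391

Apply Bayes' rule: the posterior for each component is proportional to its prior times its likelihood at x.
Evaluate each component's likelihood at the observed value:
  p_A = 1.2·e^(−1.2·0.6) = 1.2·e^(−0.7200) = 0.584103
  p_B = 1.6·e^(−1.6·0.6) = 1.6·e^(−0.9600) = 0.612629
  p_C = 2.8·e^(−2.8·0.6) = 2.8·e^(−1.6800) = 0.521847
Prior × likelihood for each component:
  P(Z=A)·p_A = 0.38 × 0.584103 = 0.221959
  P(Z=B)·p_B = 0.24 × 0.612629 = 0.147031
  P(Z=C)·p_C = 0.38 × 0.521847 = 0.198302
Marginal: 0.221959 + 0.147031 + 0.198302 = 0.567292
P(Subpopulation A | data) ≈ 0.391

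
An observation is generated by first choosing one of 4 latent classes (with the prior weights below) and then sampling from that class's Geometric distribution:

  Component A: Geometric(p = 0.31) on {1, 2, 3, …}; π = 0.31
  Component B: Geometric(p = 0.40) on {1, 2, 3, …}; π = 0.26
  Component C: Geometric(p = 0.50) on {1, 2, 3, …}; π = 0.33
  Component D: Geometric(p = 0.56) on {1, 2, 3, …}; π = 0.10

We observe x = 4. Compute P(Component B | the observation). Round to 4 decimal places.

0.2828

P(component k | x) = w_k·f_k(x) / marginal(x), where marginal(x) = Σ_j w_j·f_j(x).
Evaluate each component's likelihood at the observed value:
  p_A = 0.31·(1−0.31)^3 = 0.31·0.328509 = 0.101838
  p_B = 0.40·(1−0.40)^3 = 0.40·0.216 = 0.0864
  p_C = 0.50·(1−0.50)^3 = 0.50·0.125 = 0.0625
  p_D = 0.56·(1−0.56)^3 = 0.56·0.085184 = 0.047703
Multiply by the mixture weights:
  w_A·p_A = 0.31 × 0.101838 = 0.0315697
  w_B·p_B = 0.26 × 0.0864 = 0.022464
  w_C·p_C = 0.33 × 0.0625 = 0.020625
  w_D·p_D = 0.10 × 0.047703 = 0.0047703
Denominator: 0.0315697 + 0.022464 + 0.020625 + 0.0047703 = 0.079429
P(Component B | the observation) ≈ 0.2828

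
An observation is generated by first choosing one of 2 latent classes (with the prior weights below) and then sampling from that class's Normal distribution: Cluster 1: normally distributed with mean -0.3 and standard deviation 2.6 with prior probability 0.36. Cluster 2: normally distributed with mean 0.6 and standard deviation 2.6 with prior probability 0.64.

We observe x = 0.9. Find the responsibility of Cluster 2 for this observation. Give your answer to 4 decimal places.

0.6627

By Bayes' theorem, P(k | x) = π_k f_k(x) / Σ_j π_j f_j(x).
Evaluate each component's likelihood at the observed value:
  p_1 = (1/(2.6·√(2π)))·exp(−(0.9−-0.3)²/(2·2.6²)) = 0.153439·exp(-0.10651) = 0.137937
  p_2 = (1/(2.6·√(2π)))·exp(−(0.9−0.6)²/(2·2.6²)) = 0.153439·exp(-0.00666) = 0.152421
Weight by the priors:
  π_1·p_1 = 0.36 × 0.137937 = 0.0496573
  π_2·p_2 = 0.64 × 0.152421 = 0.0975496
Evidence: 0.0496573 + 0.0975496 = 0.147207
Responsibility of Cluster 2: 0.0975496 / 0.147207 ≈ 0.6627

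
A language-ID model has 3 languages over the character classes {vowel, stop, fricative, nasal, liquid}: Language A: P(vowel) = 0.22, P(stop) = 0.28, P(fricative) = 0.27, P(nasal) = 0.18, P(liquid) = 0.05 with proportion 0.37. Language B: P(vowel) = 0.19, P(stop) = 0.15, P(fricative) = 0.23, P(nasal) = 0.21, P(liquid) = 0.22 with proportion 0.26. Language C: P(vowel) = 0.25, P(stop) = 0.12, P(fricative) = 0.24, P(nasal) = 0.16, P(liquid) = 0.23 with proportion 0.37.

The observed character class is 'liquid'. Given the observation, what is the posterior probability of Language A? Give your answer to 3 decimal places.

By Bayes' theorem, P(k | x) = π_k f_k(x) / Σ_j π_j f_j(x).
Evaluate each component's likelihood at the observed value:
  p_A = P(liquid | comp) = 0.05
  p_B = P(liquid | comp) = 0.22
  p_C = P(liquid | comp) = 0.23
Prior × likelihood for each component:
  π_A·p_A = 0.37 × 0.05 = 0.0185
  π_B·p_B = 0.26 × 0.22 = 0.0572
  π_C·p_C = 0.37 × 0.23 = 0.0851
Marginal: 0.0185 + 0.0572 + 0.0851 = 0.1608
P(Language A | x) ≈ 0.115

0.115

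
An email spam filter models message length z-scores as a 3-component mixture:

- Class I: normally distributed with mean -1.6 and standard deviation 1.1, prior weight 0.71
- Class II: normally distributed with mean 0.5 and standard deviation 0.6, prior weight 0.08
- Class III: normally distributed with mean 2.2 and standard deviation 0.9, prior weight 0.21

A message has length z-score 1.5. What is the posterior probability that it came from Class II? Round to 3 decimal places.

The responsibility of component k is P(Z=k) f_k(x) divided by Σ_j P(Z=j) f_j(x).
Component likelihoods at x = 1.5:
  f_I = (1/(1.1·√(2π)))·exp(−(1.5−-1.6)²/(2·1.1²)) = 0.362675·exp(-3.97107) = 0.00683757
  f_II = (1/(0.6·√(2π)))·exp(−(1.5−0.5)²/(2·0.6²)) = 0.664904·exp(-1.38889) = 0.165795
  f_III = (1/(0.9·√(2π)))·exp(−(1.5−2.2)²/(2·0.9²)) = 0.443269·exp(-0.30247) = 0.327572
Prior × likelihood for each component:
  P(Z=I)·f_I = 0.71 × 0.00683757 = 0.00485467
  P(Z=II)·f_II = 0.08 × 0.165795 = 0.0132636
  P(Z=III)·f_III = 0.21 × 0.327572 = 0.0687901
Denominator: 0.00485467 + 0.0132636 + 0.0687901 = 0.0869084
P(Class II | data) = 0.0132636 / 0.0869084 ≈ 0.153

0.153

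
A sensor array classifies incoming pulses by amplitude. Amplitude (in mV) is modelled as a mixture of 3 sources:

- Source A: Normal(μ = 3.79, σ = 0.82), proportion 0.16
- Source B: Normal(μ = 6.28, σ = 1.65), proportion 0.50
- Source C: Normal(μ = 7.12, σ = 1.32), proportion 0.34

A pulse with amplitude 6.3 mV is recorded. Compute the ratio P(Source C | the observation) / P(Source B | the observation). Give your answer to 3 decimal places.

0.701

Since P(k|x) ∝ π_k f_k(x), the posterior odds are π_i f_i(x) / (π_j f_j(x)).
Component likelihoods at x = 6.3 mV:
  p_A = 0.00449283
  p_B = 0.241765
  p_C = 0.249194
0.084726 / 0.120883 ≈ 0.701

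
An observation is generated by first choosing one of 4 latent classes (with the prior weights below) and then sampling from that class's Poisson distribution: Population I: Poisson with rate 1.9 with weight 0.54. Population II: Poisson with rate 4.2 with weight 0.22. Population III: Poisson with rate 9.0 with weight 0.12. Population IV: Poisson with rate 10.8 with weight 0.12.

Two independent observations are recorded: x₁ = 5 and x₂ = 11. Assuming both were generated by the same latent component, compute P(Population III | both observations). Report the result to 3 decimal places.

0.609

Apply Bayes' rule: the posterior for each component is proportional to its prior times its likelihood at x.
Since both observations come from the same component, the likelihood for component k is f_k(x₁)·f_k(x₂).
  L_I = [e^(−1.9)·1.9^5/5! = 0.0308622] × [4.3649e-06] = 1.34711e-07
  L_II = [e^(−4.2)·4.2^5/5! = 0.163316] × [0.00269494] = 0.000440127
  L_III = [e^(−9.0)·9.0^5/5! = 0.0607269] × [0.0970201] = 0.00589173
  L_IV = [e^(−10.8)·10.8^5/5! = 0.024978] × [0.119159] = 0.00297634
Prior × likelihood for each component:
  π_I·L_I = 0.54 × 1.34711e-07 = 7.27437e-08
  π_II·L_II = 0.22 × 0.000440127 = 9.68279e-05
  π_III·L_III = 0.12 × 0.00589173 = 0.000707007
  π_IV·L_IV = 0.12 × 0.00297634 = 0.000357161
Normaliser: 7.27437e-08 + 9.68279e-05 + 0.000707007 + 0.000357161 = 0.00116107
P(Population III | data) ≈ 0.609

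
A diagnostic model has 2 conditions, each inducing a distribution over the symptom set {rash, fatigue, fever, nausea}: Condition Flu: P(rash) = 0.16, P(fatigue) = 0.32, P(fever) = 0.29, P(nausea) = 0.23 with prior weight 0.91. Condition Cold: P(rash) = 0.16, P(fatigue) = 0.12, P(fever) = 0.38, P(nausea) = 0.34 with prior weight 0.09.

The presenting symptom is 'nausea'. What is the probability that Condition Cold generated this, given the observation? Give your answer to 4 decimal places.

0.1276

The responsibility of component k is w_k f_k(x) divided by Σ_j w_j f_j(x).
Categorical probabilities:
  f_Flu = P(nausea | comp) = 0.23
  f_Cold = P(nausea | comp) = 0.34
Weight by the priors:
  w_Flu·f_Flu = 0.91 × 0.23 = 0.2093
  w_Cold·f_Cold = 0.09 × 0.34 = 0.0306
Marginal: 0.2093 + 0.0306 = 0.2399
P(Condition Cold | the observation) ≈ 0.1276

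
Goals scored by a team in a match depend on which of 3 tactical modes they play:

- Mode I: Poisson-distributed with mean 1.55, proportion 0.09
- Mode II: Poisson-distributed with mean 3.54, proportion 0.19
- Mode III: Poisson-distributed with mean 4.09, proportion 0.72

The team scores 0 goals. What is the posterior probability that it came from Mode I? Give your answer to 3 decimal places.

0.521

P(component k | x) = π_k·f_k(x) / marginal(x), where marginal(x) = Σ_j π_j·f_j(x).
Poisson probabilities:
  p_I = e^(−1.55)·1.55^0/0! = 0.212248
  p_II = e^(−3.54)·3.54^0/0! = 0.0290133
  p_III = e^(−4.09)·4.09^0/0! = 0.0167392
Multiply by the mixture weights:
  π_I·p_I = 0.09 × 0.212248 = 0.0191023
  π_II·p_II = 0.19 × 0.0290133 = 0.00551253
  π_III·p_III = 0.72 × 0.0167392 = 0.0120522
Evidence: 0.0191023 + 0.00551253 + 0.0120522 = 0.0366671
Responsibility of Mode I: 0.0191023 / 0.0366671 ≈ 0.521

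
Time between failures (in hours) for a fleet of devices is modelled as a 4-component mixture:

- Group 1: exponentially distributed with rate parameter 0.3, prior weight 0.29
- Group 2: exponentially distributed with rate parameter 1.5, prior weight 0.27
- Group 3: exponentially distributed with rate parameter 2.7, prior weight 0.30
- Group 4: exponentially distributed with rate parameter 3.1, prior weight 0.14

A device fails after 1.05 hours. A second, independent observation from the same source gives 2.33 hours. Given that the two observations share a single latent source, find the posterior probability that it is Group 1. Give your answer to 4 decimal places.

Posterior ∝ prior × likelihood, so P(k | x) ∝ w_k f_k(x); normalise over all components.
Since both observations come from the same component, the likelihood for component k is f_k(x₁)·f_k(x₂).
  L_1 = [0.218937] × [0.149125] = 0.0326489
  L_2 = [0.310511] × [0.0455231] = 0.0141354
  L_3 = [0.15854] × [0.00500285] = 0.000793151
  L_4 = [0.119601] × [0.00226179] = 0.000270512
Prior × likelihood for each component:
  w_1·L_1 = 0.29 × 0.0326489 = 0.00946817
  w_2·L_2 = 0.27 × 0.0141354 = 0.00381657
  w_3·L_3 = 0.30 × 0.000793151 = 0.000237945
  w_4·L_4 = 0.14 × 0.000270512 = 3.78716e-05
Normaliser: 0.00946817 + 0.00381657 + 0.000237945 + 3.78716e-05 = 0.0135606
So the posterior for Group 1 is 0.00946817 / 0.0135606 ≈ 0.6982.

0.6982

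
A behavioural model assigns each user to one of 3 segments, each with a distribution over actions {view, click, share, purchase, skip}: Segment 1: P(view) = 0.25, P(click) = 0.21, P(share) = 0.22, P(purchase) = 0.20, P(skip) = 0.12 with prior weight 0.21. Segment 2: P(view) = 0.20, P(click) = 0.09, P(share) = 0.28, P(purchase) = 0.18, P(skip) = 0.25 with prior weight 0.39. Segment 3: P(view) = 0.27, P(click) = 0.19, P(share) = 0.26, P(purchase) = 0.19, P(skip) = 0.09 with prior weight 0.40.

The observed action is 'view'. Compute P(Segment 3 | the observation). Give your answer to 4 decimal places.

P(component k | x) = P(Z=k)·f_k(x) / marginal(x), where marginal(x) = Σ_j P(Z=j)·f_j(x).
Component likelihoods at x = 'view':
  f_1 = P(view | comp) = 0.25
  f_2 = P(view | comp) = 0.20
  f_3 = P(view | comp) = 0.27
Weight by the priors:
  P(Z=1)·f_1 = 0.21 × 0.25 = 0.0525
  P(Z=2)·f_2 = 0.39 × 0.2 = 0.078
  P(Z=3)·f_3 = 0.40 × 0.27 = 0.108
Normaliser: 0.0525 + 0.078 + 0.108 = 0.2385
Responsibility of Segment 3: 0.108 / 0.2385 ≈ 0.4528

0.4528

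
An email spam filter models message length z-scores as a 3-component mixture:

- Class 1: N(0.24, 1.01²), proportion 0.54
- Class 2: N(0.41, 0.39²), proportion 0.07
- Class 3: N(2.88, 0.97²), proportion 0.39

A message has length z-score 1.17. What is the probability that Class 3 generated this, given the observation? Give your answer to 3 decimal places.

0.184

By Bayes' theorem, P(k | x) = π_k f_k(x) / Σ_j π_j f_j(x).
Normal densities:
  f_1 = (1/(1.01·√(2π)))·exp(−(1.17−0.24)²/(2·1.01²)) = 0.394992·exp(-0.42393) = 0.258511
  f_2 = (1/(0.39·√(2π)))·exp(−(1.17−0.41)²/(2·0.39²)) = 1.022929·exp(-1.89875) = 0.153189
  f_3 = (1/(0.97·√(2π)))·exp(−(1.17−2.88)²/(2·0.97²)) = 0.411281·exp(-1.55388) = 0.0869551
Multiply by the mixture weights:
  π_1·f_1 = 0.54 × 0.258511 = 0.139596
  π_2·f_2 = 0.07 × 0.153189 = 0.0107233
  π_3·f_3 = 0.39 × 0.0869551 = 0.0339125
Normaliser: 0.139596 + 0.0107233 + 0.0339125 = 0.184232
So the posterior for Class 3 is 0.0339125 / 0.184232 ≈ 0.184.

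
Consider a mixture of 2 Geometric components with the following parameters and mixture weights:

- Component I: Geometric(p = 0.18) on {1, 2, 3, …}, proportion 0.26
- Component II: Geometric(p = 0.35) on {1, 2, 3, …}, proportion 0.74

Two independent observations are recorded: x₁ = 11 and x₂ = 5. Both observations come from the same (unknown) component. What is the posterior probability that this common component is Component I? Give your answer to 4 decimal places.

0.7061

The responsibility of component k is w_k f_k(x) divided by Σ_j w_j f_j(x).
Since both observations come from the same component, the likelihood for component k is f_k(x₁)·f_k(x₂).
  f_I = [0.0247406] × [0.0813819] = 0.00201344
  f_II = [0.00471196] × [0.0624772] = 0.00029439
Multiply by the mixture weights:
  w_I·f_I = 0.26 × 0.00201344 = 0.000523495
  w_II·f_II = 0.74 × 0.00029439 = 0.000217849
Normaliser: 0.000523495 + 0.000217849 = 0.000741343
Responsibility of Component I: 0.000523495 / 0.000741343 ≈ 0.7061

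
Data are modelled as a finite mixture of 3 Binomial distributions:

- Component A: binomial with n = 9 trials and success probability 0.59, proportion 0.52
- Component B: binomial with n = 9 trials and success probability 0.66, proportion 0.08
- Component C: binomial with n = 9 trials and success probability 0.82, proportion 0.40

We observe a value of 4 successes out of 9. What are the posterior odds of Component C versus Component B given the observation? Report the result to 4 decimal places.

Since P(k|x) ∝ P(Z=k) f_k(x), the posterior odds are P(Z=i) f_i(x) / (P(Z=j) f_j(x)).
Binomial probabilities:
  p_A = 0.176888
  p_B = 0.108628
  p_C = 0.0107644
Odds = (0.40/0.08) × (0.0107644/0.108628) = 5 × 0.0990941 ≈ 0.4955

0.4955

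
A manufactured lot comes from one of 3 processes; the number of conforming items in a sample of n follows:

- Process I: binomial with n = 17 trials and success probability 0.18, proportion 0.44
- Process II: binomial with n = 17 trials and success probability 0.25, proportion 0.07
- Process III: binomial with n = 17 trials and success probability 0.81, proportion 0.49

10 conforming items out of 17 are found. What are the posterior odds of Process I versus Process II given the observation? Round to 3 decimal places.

0.439

The posterior odds equal the prior odds times the likelihood ratio: (w_i/w_j)·(f_i(x)/f_j(x)).
Component likelihoods at x = 10 conforming items out of 17:
  L_I = 0.0001731
  L_II = 0.00247573
  L_III = 0.0211349
Posterior odds = (w_I·L_I) / (w_II·L_II) = (0.44·0.0001731) / (0.07·0.00247573) = 7.6164e-05 / 0.000173301 ≈ 0.439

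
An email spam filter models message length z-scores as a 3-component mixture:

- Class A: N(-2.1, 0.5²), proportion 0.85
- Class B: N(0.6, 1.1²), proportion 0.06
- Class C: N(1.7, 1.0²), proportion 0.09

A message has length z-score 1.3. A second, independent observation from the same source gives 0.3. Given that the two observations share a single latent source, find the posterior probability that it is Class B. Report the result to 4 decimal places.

Apply Bayes' rule: the posterior for each component is proportional to its prior times its likelihood at x.
Since both observations come from the same component, the likelihood for component k is f_k(x₁)·f_k(x₂).
  f_A = [7.26192e-11] × [7.9226e-06] = 5.75333e-16
  f_B = [0.296198] × [0.349435] = 0.103502
  f_C = [0.36827] × [0.149727] = 0.0551402
Unnormalised posteriors:
  π_A·f_A = 0.85 × 5.75333e-16 = 4.89033e-16
  π_B·f_B = 0.06 × 0.103502 = 0.0062101
  π_C·f_C = 0.09 × 0.0551402 = 0.00496261
Normaliser: 4.89033e-16 + 0.0062101 + 0.00496261 = 0.0111727
P(Class B | x) = 0.0062101 / 0.0111727 ≈ 0.5558

0.5558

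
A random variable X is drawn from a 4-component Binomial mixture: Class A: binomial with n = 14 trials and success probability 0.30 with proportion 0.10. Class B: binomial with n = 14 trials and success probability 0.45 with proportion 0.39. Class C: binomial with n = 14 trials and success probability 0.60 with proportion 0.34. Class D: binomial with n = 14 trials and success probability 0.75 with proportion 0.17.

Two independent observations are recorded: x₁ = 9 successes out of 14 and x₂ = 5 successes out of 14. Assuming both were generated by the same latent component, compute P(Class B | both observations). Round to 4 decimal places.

0.6245

By Bayes' theorem, P(k | x) = w_k f_k(x) / Σ_j w_j f_j(x).
Since both observations come from the same component, the likelihood for component k is f_k(x₁)·f_k(x₂).
  L_A = [C(14,9)·0.30^9·0.70^5 = 2002·1.9683e-05·0.16807 = 0.00662286] × [0.196315] = 0.00130016
  L_B = [C(14,9)·0.45^9·0.55^5 = 2002·0.000756681·0.0503284 = 0.0762413] × [0.170134] = 0.0129712
  L_C = [C(14,9)·0.60^9·0.40^5 = 2002·0.0100777·0.01024 = 0.206598] × [0.0408094] = 0.00843113
  L_D = [C(14,9)·0.75^9·0.25^5 = 2002·0.0750847·0.000976562 = 0.146796] × [0.0018123] = 0.000266039
Prior × likelihood for each component:
  w_A·L_A = 0.10 × 0.00130016 = 0.000130016
  w_B·L_B = 0.39 × 0.0129712 = 0.00505878
  w_C·L_C = 0.34 × 0.00843113 = 0.00286658
  w_D·L_D = 0.17 × 0.000266039 = 4.52267e-05
Normaliser: 0.000130016 + 0.00505878 + 0.00286658 + 4.52267e-05 = 0.0081006
Responsibility of Class B: 0.00505878 / 0.0081006 ≈ 0.6245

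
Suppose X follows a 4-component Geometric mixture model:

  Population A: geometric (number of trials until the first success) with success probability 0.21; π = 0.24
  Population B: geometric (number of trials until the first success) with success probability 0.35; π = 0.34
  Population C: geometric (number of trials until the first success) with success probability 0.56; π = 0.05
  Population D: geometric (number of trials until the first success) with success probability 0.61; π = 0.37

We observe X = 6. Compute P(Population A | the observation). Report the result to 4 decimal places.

0.4875

By Bayes' theorem, P(k | x) = w_k f_k(x) / Σ_j w_j f_j(x).
Component likelihoods at x = 6:
  f_A = 0.21·(1−0.21)^5 = 0.21·0.307706 = 0.0646182
  f_B = 0.35·(1−0.35)^5 = 0.35·0.116029 = 0.0406102
  f_C = 0.56·(1−0.56)^5 = 0.56·0.0164916 = 0.00923531
  f_D = 0.61·(1−0.61)^5 = 0.61·0.00902242 = 0.00550368
Unnormalised posteriors:
  w_A·f_A = 0.24 × 0.0646182 = 0.0155084
  w_B·f_B = 0.34 × 0.0406102 = 0.0138075
  w_C·f_C = 0.05 × 0.00923531 = 0.000461765
  w_D·f_D = 0.37 × 0.00550368 = 0.00203636
Evidence: 0.0155084 + 0.0138075 + 0.000461765 + 0.00203636 = 0.0318139
P(Population A | data) = 0.0155084 / 0.0318139 ≈ 0.4875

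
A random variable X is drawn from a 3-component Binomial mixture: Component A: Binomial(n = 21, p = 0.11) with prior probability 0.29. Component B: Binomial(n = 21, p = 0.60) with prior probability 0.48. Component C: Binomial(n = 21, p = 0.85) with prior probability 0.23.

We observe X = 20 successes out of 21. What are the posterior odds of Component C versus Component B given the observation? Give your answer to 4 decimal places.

Posterior odds = (π_i f_i(x)) / (π_j f_j(x)); the normalising sum cancels.
Binomial probabilities:
  p_A = 1.25737e-18
  p_B = 0.000307117
  p_C = 0.122093
0.0280813 / 0.000147416 ≈ 190.4896

190.4896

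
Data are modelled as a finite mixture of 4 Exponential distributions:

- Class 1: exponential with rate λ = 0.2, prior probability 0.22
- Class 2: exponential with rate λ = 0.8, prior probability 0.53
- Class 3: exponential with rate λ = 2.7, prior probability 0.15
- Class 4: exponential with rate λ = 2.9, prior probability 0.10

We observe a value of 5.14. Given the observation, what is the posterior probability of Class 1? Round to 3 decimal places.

Posterior ∝ prior × likelihood, so P(k | x) ∝ π_k f_k(x); normalise over all components.
Component likelihoods at x = 5.14:
  p_1 = 0.2·e^(−0.2·5.14) = 0.2·e^(−1.0280) = 0.0715443
  p_2 = 0.8·e^(−0.8·5.14) = 0.8·e^(−4.1120) = 0.0131
  p_3 = 2.7·e^(−2.7·5.14) = 2.7·e^(−13.8780) = 2.53644e-06
  p_4 = 2.9·e^(−2.9·5.14) = 2.9·e^(−14.9060) = 9.74551e-07
Multiply by the mixture weights:
  π_1·p_1 = 0.22 × 0.0715443 = 0.0157398
  π_2·p_2 = 0.53 × 0.0131 = 0.006943
  π_3·p_3 = 0.15 × 2.53644e-06 = 3.80466e-07
  π_4·p_4 = 0.10 × 9.74551e-07 = 9.74551e-08
Denominator: 0.0157398 + 0.006943 + 3.80466e-07 + 9.74551e-08 = 0.0226832
So the posterior for Class 1 is 0.0157398 / 0.0226832 ≈ 0.694.

0.694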